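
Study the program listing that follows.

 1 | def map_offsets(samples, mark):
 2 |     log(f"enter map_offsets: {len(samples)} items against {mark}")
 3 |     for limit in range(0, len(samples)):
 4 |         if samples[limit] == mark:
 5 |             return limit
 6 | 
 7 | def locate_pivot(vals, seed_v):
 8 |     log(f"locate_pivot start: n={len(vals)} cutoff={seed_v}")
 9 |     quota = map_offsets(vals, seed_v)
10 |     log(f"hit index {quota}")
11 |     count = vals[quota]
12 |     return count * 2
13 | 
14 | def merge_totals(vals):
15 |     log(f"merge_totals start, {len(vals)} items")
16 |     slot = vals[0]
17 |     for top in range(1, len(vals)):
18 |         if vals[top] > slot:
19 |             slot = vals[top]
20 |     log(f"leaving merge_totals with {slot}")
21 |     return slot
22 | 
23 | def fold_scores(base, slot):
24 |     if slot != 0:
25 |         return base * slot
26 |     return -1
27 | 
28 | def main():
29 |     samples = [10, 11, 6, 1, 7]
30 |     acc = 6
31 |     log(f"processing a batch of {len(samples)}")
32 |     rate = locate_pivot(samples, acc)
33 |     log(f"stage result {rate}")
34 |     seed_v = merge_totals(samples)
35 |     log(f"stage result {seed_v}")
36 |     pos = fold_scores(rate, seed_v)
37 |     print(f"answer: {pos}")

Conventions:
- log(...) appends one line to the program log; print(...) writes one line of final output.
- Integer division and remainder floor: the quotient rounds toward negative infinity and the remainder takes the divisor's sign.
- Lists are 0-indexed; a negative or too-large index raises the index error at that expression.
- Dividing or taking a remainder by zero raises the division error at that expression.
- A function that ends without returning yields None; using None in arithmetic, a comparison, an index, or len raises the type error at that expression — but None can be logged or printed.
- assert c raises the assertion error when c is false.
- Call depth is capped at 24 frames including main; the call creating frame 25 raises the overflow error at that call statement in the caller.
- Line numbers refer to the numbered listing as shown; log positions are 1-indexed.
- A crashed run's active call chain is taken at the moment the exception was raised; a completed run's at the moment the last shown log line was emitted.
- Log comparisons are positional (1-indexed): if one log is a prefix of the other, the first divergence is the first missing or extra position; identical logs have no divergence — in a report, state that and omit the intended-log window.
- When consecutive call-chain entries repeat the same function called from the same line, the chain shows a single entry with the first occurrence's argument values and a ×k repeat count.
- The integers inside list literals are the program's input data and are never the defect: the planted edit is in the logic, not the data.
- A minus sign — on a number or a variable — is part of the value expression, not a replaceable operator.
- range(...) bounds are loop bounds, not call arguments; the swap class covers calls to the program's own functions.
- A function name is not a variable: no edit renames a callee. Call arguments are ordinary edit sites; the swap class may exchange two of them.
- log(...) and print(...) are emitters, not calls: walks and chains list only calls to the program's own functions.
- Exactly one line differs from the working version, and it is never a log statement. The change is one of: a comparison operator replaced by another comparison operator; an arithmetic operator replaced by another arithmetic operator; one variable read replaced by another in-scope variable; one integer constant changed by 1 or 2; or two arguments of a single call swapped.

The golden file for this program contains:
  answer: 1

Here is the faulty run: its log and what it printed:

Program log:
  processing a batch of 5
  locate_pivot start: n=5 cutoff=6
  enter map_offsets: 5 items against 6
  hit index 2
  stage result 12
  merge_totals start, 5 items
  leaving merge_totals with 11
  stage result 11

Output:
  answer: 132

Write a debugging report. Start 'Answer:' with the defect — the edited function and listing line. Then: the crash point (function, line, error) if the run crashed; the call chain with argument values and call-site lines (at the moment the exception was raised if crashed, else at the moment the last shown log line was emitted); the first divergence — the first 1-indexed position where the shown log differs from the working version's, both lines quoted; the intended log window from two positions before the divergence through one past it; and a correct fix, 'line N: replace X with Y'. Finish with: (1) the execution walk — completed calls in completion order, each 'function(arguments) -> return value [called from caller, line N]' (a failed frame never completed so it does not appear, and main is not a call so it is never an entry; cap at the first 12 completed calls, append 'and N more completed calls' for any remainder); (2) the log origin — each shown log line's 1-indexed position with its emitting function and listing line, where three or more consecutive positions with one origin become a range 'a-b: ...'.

Answer: the defect is in fold_scores at line 25.
Key observation: The two runs log identically and part ways only at the printed values.
Call chain: main.
First divergence: none — the logs agree in full.
Execution walk:
  map_offsets([10, 11, 6, 1, 7], 6) -> 2  [called from locate_pivot, line 9]
  locate_pivot([10, 11, 6, 1, 7], 6) -> 12  [called from main, line 32]
  merge_totals([10, 11, 6, 1, 7]) -> 11  [called from main, line 34]
  fold_scores(12, 11) -> 132  [called from main, line 36]
Origin of each log line:
  1: logged in main at line 31
  2: logged in locate_pivot at line 8
  3: logged in map_offsets at line 2
  4: logged in locate_pivot at line 10
  5: logged in main at line 33
  6: logged in merge_totals at line 15
  7: logged in merge_totals at line 20
  8: logged in main at line 35
A correct fix: line 25: replace `*` with `//`.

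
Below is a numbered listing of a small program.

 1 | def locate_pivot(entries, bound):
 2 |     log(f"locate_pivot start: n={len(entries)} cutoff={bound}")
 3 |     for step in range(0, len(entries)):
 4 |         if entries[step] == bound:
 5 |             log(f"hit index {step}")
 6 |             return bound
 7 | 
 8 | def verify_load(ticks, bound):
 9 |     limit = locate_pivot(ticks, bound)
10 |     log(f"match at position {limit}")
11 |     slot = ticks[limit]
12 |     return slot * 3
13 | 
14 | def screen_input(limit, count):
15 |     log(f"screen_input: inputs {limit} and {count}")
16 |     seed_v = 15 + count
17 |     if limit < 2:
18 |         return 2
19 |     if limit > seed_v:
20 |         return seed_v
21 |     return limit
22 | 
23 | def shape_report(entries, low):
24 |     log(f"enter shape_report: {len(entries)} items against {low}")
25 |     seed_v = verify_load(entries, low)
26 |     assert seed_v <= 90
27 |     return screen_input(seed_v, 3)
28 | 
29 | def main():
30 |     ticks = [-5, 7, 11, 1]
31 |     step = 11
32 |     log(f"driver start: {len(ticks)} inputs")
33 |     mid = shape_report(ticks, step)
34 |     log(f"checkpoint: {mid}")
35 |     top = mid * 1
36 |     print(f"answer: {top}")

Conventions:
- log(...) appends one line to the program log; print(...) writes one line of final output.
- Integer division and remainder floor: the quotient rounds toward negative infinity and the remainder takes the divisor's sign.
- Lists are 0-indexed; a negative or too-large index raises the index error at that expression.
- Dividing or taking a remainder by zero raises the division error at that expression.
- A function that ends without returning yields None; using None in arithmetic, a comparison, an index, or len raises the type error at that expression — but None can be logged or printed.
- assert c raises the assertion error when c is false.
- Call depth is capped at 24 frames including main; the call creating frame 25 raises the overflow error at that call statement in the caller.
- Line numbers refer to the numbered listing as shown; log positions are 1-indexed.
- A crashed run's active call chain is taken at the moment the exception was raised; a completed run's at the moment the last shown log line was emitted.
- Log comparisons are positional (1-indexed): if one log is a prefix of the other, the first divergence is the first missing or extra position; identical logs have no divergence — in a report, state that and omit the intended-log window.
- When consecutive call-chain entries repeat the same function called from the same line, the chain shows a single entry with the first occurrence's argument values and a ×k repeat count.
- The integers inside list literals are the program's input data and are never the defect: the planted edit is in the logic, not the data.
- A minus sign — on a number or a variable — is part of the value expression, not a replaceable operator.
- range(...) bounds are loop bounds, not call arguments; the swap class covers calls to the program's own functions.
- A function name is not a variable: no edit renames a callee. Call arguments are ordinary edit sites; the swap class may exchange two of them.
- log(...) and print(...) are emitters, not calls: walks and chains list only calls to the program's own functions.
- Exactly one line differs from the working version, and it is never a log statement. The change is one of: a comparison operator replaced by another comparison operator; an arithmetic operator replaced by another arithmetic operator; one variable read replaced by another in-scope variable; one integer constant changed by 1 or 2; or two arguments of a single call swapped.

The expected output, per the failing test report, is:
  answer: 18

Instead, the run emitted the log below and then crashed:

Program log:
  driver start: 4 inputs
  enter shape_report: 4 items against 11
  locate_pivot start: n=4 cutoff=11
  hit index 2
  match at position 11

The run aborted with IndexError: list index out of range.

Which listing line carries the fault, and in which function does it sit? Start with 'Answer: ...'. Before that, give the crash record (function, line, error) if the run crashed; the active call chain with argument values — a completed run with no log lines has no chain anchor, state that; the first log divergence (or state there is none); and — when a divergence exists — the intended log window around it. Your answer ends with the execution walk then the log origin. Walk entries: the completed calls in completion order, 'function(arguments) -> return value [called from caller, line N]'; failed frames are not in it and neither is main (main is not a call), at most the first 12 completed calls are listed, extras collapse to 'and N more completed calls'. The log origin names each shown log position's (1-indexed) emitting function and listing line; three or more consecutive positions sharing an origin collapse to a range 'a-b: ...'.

Answer: the defect is in locate_pivot at line 6.
The tell: Everything matches until log position 5, which reads 'match at position 11' in place of 'match at position 2'.
Crash: verify_load, line 11, IndexError.
Call chain: main -> shape_report([-5, 7, 11, 1], 11) (called at line 33) -> verify_load([-5, 7, 11, 1], 11) (called at line 25).
First divergence: position 5 — shown 'match at position 11', intended 'match at position 2'.
Intended log window:
  3: locate_pivot start: n=4 cutoff=11
  4: hit index 2
  5: match at position 2
  6: screen_input: inputs 33 and 3
Execution walk:
  locate_pivot([-5, 7, 11, 1], 11) -> 11  [called from verify_load, line 9]
Log origins:
  1 — main, line 32
  2 — shape_report, line 24
  3 — locate_pivot, line 2
  4 — locate_pivot, line 5
  5 — verify_load, line 10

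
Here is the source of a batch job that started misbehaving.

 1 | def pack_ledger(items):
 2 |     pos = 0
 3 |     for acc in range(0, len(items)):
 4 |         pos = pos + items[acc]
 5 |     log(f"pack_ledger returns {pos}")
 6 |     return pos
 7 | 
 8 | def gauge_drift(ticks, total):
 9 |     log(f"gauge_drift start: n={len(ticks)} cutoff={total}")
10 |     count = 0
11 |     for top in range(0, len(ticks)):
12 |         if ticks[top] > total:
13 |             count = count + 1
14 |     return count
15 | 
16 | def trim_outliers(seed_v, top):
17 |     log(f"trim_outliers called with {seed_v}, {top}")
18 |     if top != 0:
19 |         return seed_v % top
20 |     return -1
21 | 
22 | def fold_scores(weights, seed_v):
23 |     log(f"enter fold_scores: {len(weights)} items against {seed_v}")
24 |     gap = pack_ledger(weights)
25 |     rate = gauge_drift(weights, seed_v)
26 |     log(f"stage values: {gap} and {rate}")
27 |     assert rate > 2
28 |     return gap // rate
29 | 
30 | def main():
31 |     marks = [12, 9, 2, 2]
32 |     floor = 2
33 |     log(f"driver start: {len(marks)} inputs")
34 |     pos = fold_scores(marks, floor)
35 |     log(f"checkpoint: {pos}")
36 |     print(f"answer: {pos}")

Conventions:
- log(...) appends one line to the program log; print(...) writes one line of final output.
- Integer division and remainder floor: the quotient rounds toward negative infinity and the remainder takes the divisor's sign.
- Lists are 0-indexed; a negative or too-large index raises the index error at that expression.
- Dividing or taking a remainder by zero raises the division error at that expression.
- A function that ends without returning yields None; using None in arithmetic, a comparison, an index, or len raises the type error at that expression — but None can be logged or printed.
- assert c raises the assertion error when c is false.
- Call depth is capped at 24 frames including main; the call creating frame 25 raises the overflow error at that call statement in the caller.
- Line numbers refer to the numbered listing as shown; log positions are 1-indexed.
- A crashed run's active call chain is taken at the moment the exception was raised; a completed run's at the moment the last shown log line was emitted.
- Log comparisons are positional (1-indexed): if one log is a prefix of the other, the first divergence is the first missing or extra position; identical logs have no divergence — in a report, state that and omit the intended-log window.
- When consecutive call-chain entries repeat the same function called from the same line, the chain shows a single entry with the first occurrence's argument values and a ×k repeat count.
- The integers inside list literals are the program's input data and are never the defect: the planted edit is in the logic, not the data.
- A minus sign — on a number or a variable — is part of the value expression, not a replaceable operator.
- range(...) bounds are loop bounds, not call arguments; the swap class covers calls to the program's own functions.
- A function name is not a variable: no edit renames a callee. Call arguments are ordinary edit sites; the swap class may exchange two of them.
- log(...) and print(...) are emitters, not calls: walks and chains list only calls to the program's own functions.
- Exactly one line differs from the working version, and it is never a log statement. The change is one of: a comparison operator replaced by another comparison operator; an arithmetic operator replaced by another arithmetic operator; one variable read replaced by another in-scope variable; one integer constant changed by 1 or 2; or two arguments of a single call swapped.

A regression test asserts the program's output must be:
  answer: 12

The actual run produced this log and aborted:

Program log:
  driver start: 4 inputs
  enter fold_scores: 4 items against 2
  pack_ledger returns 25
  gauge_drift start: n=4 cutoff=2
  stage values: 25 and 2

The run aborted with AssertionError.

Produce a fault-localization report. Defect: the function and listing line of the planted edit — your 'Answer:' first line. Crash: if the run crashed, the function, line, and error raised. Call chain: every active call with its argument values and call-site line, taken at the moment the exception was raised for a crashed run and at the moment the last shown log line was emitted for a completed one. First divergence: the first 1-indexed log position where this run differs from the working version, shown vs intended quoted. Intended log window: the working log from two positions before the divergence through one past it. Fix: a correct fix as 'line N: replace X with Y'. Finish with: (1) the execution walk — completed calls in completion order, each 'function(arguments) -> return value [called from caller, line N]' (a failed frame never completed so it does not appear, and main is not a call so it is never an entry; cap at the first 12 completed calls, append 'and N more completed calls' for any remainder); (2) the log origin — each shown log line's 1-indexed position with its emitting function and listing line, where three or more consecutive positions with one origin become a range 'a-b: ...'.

Answer: the defect is in fold_scores at line 27.
Key fact: The log ends early — 5 lines, where the working version next logs 'checkpoint: 12'.
Crash: fold_scores, line 27, AssertionError.
Call chain: main -> fold_scores([12, 9, 2, 2], 2) (called at line 34).
First divergence: position 6; the shown log stops at 5 lines while the working version next logs 'checkpoint: 12'.
Intended log window:
  4: gauge_drift start: n=4 cutoff=2
  5: stage values: 25 and 2
  6: checkpoint: 12
Execution walk:
  pack_ledger([12, 9, 2, 2]) -> 25  [called from fold_scores, line 24]
  gauge_drift([12, 9, 2, 2], 2) -> 2  [called from fold_scores, line 25]
Log origin:
  1: emitted by main (line 33)
  2: emitted by fold_scores (line 23)
  3: emitted by pack_ledger (line 5)
  4: emitted by gauge_drift (line 9)
  5: emitted by fold_scores (line 26)
A correct fix: line 27: replace `2` with `0`.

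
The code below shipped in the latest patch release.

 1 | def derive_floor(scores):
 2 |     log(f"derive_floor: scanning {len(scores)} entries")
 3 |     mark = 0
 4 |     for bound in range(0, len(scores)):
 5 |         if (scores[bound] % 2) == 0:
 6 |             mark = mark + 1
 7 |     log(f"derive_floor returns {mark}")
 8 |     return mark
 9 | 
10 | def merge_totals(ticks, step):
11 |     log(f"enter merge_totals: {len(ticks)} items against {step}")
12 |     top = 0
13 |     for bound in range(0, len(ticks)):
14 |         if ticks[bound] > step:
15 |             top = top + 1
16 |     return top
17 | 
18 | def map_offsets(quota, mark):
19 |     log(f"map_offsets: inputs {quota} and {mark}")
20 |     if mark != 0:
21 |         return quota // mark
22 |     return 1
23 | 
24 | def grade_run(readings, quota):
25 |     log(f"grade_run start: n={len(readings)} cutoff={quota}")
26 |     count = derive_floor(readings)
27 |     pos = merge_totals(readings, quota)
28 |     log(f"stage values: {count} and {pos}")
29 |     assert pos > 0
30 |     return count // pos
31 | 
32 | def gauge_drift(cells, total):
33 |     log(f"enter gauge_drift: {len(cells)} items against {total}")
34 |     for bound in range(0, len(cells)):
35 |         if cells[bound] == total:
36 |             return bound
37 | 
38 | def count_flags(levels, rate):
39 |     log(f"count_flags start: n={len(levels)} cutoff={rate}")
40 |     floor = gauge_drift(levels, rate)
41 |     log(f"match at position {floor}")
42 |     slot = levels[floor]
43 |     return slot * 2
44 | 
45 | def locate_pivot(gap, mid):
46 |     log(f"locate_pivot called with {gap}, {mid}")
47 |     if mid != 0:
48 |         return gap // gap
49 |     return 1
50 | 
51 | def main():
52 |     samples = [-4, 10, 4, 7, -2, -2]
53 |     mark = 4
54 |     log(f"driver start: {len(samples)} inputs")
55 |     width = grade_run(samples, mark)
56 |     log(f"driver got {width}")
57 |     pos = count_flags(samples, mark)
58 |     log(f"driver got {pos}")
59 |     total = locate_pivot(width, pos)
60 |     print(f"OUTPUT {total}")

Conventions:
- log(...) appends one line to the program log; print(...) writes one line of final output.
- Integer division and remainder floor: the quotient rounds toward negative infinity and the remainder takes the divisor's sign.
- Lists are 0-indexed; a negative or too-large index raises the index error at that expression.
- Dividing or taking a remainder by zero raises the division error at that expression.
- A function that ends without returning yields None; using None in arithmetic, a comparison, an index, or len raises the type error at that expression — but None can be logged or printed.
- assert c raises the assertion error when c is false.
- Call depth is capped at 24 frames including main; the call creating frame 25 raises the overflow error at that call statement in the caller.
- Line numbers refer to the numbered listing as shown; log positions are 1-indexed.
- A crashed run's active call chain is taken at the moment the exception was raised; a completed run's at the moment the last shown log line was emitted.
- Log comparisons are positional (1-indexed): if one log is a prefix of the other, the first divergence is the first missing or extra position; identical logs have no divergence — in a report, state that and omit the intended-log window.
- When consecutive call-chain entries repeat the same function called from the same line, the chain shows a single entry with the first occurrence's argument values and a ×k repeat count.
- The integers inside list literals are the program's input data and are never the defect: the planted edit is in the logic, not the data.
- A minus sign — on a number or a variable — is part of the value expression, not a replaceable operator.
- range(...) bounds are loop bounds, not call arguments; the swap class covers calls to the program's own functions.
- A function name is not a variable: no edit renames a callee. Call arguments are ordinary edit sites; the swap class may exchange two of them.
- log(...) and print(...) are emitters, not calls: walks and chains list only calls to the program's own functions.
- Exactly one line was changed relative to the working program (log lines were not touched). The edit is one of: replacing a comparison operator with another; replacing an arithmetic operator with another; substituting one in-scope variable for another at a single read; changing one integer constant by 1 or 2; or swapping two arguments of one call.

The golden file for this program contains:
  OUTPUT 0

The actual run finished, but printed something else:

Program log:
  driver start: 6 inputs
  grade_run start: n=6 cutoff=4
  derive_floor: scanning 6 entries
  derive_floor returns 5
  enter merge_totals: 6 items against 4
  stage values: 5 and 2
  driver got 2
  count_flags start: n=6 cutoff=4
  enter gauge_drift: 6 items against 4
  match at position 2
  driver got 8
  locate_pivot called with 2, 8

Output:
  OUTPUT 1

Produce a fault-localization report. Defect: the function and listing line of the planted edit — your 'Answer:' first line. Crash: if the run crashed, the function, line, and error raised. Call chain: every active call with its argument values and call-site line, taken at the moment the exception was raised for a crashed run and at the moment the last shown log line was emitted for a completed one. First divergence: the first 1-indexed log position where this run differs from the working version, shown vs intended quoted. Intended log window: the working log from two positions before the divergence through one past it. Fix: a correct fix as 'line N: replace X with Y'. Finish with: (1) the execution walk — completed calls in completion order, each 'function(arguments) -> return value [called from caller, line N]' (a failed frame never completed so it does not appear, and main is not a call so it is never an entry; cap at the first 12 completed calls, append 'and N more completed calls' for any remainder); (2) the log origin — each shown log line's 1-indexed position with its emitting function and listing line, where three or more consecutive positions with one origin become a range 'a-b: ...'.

Answer: the defect is in locate_pivot at line 48.
The tell: The logs agree in full; only the final output differs.
Call chain: main -> locate_pivot(2, 8) (called at line 59).
First divergence: none — the logs agree in full.
Execution walk:
  derive_floor([-4, 10, 4, 7, -2, -2]) -> 5  [called from grade_run, line 26]
  merge_totals([-4, 10, 4, 7, -2, -2], 4) -> 2  [called from grade_run, line 27]
  grade_run([-4, 10, 4, 7, -2, -2], 4) -> 2  [called from main, line 55]
  gauge_drift([-4, 10, 4, 7, -2, -2], 4) -> 2  [called from count_flags, line 40]
  count_flags([-4, 10, 4, 7, -2, -2], 4) -> 8  [called from main, line 57]
  locate_pivot(2, 8) -> 1  [called from main, line 59]
Log origin:
  1: emitted by main (line 54)
  2: emitted by grade_run (line 25)
  3: emitted by derive_floor (line 2)
  4: emitted by derive_floor (line 7)
  5: emitted by merge_totals (line 11)
  6: emitted by grade_run (line 28)
  7: emitted by main (line 56)
  8: emitted by count_flags (line 39)
  9: emitted by gauge_drift (line 33)
  10: emitted by count_flags (line 41)
  11: emitted by main (line 58)
  12: emitted by locate_pivot (line 46)
A correct fix: line 48: replace `gap // gap` with `gap // mid`.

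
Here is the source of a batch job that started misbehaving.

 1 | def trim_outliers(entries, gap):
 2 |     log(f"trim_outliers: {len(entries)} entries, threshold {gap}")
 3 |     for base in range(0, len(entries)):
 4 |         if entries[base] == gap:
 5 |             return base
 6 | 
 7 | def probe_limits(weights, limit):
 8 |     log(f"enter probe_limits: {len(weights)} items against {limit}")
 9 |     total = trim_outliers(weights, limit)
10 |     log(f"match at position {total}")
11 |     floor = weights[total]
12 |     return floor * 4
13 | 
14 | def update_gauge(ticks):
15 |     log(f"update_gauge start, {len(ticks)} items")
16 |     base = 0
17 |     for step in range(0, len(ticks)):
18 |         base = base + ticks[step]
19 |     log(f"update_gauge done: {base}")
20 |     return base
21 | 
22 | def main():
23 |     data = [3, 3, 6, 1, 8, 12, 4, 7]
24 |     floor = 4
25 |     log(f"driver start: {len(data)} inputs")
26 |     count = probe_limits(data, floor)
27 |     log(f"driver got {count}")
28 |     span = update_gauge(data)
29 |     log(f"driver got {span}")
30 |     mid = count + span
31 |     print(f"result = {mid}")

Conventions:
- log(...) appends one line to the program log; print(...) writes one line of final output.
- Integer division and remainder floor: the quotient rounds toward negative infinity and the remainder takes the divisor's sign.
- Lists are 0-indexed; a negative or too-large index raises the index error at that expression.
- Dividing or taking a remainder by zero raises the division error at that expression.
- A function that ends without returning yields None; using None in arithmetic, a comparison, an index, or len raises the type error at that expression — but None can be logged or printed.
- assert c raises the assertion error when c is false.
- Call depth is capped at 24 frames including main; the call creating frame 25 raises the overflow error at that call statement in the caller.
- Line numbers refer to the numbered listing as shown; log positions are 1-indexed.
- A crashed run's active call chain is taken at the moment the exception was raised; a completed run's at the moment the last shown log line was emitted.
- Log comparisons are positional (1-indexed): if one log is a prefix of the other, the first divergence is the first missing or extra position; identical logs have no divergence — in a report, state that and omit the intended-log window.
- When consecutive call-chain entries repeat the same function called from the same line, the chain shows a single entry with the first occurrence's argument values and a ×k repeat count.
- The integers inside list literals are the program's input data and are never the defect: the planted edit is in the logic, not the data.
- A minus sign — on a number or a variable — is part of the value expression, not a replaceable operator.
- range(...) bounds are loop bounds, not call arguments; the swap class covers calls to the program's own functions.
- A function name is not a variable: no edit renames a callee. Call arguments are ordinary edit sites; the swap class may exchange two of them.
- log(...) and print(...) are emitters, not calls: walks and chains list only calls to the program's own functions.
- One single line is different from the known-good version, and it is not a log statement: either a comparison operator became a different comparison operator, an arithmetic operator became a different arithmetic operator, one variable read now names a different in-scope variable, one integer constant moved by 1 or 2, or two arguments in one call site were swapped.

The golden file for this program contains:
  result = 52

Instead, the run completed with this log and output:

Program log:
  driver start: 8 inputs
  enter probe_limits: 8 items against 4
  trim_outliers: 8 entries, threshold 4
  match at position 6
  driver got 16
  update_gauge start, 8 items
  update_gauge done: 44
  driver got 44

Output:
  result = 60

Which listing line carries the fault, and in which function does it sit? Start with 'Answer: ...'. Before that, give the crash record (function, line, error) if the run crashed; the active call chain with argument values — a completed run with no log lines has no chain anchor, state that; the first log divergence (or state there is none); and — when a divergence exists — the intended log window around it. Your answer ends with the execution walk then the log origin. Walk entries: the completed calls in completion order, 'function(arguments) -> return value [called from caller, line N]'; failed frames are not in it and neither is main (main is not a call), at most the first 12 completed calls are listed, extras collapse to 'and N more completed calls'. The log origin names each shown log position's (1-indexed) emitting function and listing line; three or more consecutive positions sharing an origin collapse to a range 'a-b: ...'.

Answer: the defect is in probe_limits at line 12.
The tell: Position 5 is the first bad log line: 'driver got 16' should read 'driver got 8'.
Call chain: main.
First divergence: at position 5 the run shows 'driver got 16' where the working version logs 'driver got 8'.
Intended log window:
  3: trim_outliers: 8 entries, threshold 4
  4: match at position 6
  5: driver got 8
  6: update_gauge start, 8 items
Execution walk:
  trim_outliers([3, 3, 6, 1, 8, 12, 4, 7], 4) -> 6  [called from probe_limits, line 9]
  probe_limits([3, 3, 6, 1, 8, 12, 4, 7], 4) -> 16  [called from main, line 26]
  update_gauge([3, 3, 6, 1, 8, 12, 4, 7]) -> 44  [called from main, line 28]
Log origins:
  1: from main, line 25
  2: from probe_limits, line 8
  3: from trim_outliers, line 2
  4: from probe_limits, line 10
  5: from main, line 27
  6: from update_gauge, line 15
  7: from update_gauge, line 19
  8: from main, line 29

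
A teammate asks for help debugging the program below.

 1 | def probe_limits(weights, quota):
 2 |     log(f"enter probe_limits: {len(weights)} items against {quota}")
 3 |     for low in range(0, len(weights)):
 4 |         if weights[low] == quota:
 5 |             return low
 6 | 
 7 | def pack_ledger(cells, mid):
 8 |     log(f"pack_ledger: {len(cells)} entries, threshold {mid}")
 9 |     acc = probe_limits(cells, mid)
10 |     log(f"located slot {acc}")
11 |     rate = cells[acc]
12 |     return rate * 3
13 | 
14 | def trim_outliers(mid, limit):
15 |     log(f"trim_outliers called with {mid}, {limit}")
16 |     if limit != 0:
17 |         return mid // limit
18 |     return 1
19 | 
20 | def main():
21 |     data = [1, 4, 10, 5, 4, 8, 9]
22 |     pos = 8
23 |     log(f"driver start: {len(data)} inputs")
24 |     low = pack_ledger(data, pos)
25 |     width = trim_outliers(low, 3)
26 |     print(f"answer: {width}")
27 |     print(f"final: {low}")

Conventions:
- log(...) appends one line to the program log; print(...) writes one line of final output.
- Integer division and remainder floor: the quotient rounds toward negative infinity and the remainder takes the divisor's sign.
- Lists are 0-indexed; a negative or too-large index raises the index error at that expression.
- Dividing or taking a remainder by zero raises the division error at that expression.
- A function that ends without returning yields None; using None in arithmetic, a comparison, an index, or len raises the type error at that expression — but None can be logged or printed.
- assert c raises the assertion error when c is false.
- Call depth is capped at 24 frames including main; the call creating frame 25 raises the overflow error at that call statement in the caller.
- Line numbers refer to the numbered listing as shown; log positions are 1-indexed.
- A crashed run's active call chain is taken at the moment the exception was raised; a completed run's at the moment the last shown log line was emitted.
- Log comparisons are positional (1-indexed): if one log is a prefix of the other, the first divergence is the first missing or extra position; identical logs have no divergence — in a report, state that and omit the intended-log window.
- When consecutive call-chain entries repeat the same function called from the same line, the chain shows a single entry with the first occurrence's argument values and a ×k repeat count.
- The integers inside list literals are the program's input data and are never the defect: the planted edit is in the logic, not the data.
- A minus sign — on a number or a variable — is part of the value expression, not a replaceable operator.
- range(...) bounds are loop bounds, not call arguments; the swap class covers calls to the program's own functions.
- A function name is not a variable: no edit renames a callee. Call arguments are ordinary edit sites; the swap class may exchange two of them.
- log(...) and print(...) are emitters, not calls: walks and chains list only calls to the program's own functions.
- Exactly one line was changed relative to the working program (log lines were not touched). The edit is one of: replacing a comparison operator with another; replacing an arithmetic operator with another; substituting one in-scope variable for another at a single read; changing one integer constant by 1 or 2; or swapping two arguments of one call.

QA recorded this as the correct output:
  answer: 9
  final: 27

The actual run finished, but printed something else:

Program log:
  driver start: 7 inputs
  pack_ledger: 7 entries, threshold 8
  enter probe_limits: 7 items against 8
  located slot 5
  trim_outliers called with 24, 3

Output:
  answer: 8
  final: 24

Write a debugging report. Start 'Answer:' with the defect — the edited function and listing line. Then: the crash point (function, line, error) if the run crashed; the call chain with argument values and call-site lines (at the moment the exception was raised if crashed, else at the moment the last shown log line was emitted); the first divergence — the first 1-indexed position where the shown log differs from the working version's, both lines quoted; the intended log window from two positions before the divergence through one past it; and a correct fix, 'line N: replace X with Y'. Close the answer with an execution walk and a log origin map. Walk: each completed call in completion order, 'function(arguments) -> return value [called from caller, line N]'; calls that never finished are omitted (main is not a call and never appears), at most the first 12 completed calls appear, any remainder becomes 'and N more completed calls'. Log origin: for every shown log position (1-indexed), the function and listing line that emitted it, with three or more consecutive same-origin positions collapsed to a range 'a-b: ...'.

Answer: the defect is in main at line 22.
Key fact: Log line 2 is where behavior first shows: 'pack_ledger: 7 entries, threshold 8' appears instead of 'pack_ledger: 7 entries, threshold 9'.
Call chain: main -> trim_outliers(24, 3) (called at line 25).
First divergence: position 2 — shown 'pack_ledger: 7 entries, threshold 8', intended 'pack_ledger: 7 entries, threshold 9'.
Intended log window:
  1: driver start: 7 inputs
  2: pack_ledger: 7 entries, threshold 9
  3: enter probe_limits: 7 items against 9
Execution walk:
  probe_limits([1, 4, 10, 5, 4, 8, 9], 8) -> 5  [called from pack_ledger, line 9]
  pack_ledger([1, 4, 10, 5, 4, 8, 9], 8) -> 24  [called from main, line 24]
  trim_outliers(24, 3) -> 8  [called from main, line 25]
Log origins:
  1: from main, line 23
  2: from pack_ledger, line 8
  3: from probe_limits, line 2
  4: from pack_ledger, line 10
  5: from trim_outliers, line 15
A correct fix: line 22: replace `8` with `9`.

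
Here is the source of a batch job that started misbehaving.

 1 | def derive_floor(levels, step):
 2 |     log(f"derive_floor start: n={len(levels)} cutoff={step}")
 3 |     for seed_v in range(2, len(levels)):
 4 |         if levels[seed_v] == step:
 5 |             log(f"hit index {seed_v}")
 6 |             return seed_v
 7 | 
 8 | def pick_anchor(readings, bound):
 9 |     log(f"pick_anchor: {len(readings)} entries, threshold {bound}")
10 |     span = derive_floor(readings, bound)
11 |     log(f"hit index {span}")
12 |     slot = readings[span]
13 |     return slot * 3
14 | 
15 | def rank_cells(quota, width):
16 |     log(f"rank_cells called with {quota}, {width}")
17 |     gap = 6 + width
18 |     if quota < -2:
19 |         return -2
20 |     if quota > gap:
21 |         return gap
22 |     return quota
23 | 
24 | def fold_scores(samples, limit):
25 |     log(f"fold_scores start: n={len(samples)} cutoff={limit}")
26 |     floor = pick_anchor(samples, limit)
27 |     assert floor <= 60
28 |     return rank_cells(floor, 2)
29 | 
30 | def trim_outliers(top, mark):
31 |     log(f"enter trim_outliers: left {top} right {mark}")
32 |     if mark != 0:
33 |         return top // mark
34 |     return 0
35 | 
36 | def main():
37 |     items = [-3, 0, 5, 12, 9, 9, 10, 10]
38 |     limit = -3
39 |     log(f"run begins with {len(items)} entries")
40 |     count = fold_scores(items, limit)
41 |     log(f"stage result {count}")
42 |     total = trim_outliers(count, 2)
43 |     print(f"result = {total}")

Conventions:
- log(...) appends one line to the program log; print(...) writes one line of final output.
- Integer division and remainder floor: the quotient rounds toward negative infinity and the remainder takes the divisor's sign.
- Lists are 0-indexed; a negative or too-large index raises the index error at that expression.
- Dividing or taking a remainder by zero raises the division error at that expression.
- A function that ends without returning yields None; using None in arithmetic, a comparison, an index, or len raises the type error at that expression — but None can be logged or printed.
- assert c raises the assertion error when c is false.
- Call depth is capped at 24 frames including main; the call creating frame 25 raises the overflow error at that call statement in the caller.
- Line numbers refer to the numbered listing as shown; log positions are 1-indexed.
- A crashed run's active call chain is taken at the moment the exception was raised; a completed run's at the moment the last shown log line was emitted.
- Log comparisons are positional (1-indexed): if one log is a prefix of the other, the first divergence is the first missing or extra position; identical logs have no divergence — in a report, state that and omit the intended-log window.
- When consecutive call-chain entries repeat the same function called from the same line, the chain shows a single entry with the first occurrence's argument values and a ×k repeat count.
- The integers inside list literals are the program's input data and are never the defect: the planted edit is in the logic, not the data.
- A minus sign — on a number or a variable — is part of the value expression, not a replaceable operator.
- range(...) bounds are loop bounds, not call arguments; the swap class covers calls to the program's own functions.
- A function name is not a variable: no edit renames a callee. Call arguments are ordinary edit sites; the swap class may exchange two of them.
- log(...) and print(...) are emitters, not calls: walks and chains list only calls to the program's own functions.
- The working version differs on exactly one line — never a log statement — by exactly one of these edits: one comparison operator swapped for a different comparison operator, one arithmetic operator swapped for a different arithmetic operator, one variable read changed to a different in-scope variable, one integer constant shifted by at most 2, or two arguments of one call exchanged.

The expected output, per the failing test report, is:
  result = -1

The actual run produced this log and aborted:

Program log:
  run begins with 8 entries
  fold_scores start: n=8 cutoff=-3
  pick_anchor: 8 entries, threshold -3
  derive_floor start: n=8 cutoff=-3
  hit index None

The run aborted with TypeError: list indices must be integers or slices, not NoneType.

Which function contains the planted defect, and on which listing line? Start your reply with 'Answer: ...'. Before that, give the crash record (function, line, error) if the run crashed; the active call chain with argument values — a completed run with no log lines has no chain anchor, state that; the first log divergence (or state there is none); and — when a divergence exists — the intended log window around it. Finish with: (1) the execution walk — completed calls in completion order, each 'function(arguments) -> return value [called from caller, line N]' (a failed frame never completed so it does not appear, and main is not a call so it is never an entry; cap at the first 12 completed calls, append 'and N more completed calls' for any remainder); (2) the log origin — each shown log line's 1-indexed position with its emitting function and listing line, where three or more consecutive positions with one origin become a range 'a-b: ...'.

Answer: the defect is in derive_floor at line 3.
Key observation: Log line 5 is where behavior first shows: 'hit index None' appears instead of 'hit index 0'.
Crash: pick_anchor, line 12, TypeError.
Call chain: main -> fold_scores([-3, 0, 5, 12, 9, 9, 10, 10], -3) (called at line 40) -> pick_anchor([-3, 0, 5, 12, 9, 9, 10, 10], -3) (called at line 26).
First divergence: position 5 — shown 'hit index None', intended 'hit index 0'.
Intended log window:
  3: pick_anchor: 8 entries, threshold -3
  4: derive_floor start: n=8 cutoff=-3
  5: hit index 0
  6: hit index 0
Execution walk:
  derive_floor([-3, 0, 5, 12, 9, 9, 10, 10], -3) -> None  [called from pick_anchor, line 10]
Log line origins:
  1: from main, line 39
  2: from fold_scores, line 25
  3: from pick_anchor, line 9
  4: from derive_floor, line 2
  5: from pick_anchor, line 11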